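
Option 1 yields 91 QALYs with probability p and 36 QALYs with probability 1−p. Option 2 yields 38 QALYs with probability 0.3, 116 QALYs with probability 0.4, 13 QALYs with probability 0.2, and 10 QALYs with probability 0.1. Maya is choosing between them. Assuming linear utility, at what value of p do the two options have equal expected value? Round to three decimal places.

EV(Option 2) = 0.3 × 38 + 0.4 × 116 + 0.2 × 13 + 0.1 × 10 = 11.4 + 46.4 + 2.6 + 1 = 61.4
p·91 + (1−p)·36 = 61.4
55p + 36 = 61.4
p = (61.4 − 36) / 55

p = 0.462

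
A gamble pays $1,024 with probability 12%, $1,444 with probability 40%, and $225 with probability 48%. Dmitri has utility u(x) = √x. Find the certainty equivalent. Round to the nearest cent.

E[u] = 0.12·√1024 + 0.4·√1444 + 0.48·√225 = 0.12·32 + 0.4·38 + 0.48·15 = 26.24
CE = (26.24)² = 688.5376

$688.54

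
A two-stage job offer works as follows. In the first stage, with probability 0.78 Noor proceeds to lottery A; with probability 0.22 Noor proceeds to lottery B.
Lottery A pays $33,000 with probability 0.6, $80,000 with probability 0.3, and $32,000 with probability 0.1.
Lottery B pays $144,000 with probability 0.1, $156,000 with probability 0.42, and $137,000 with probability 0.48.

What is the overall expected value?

EV(A) = 0.6 × 33000 + 0.3 × 80000 + 0.1 × 32000 = 19800 + 24000 + 3200 = 47000
EV(B) = 0.1 × 144000 + 0.42 × 156000 + 0.48 × 137000 = 14400 + 65520 + 65760 = 145680
Overall = 0.78 × 47000 + 0.22 × 145680 = 36660 + 32049.6 = 68709.6

$68,709.60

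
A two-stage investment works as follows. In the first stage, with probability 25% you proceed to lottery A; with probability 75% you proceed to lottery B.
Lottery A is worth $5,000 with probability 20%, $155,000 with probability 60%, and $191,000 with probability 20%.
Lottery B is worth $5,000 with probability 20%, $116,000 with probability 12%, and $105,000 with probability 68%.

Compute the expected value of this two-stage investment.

EV(A) = 0.2 × 5000 + 0.6 × 155000 + 0.2 × 191000 = 1000 + 93000 + 38200 = 132200
EV(B) = 0.2 × 5000 + 0.12 × 116000 + 0.68 × 105000 = 1000 + 13920 + 71400 = 86320
Overall = 0.25 × 132200 + 0.75 × 86320 = 33050 + 64740 = 97790

$97,790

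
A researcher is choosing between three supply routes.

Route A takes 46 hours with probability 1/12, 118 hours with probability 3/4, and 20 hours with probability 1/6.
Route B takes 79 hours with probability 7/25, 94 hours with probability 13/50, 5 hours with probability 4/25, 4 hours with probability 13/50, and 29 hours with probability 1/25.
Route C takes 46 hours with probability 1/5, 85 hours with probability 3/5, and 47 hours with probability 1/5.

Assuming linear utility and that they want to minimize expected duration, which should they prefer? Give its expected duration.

Route A = 1/12 × 46 + 3/4 × 118 + 1/6 × 20 = 3.8333 + 88.5 + 3.3333 = 95.6667
Route B = 7/25 × 79 + 13/50 × 94 + 4/25 × 5 + 13/50 × 4 + 1/25 × 29 = 22.12 + 24.44 + 0.8 + 1.04 + 1.16 = 49.56
Route C = 1/5 × 46 + 3/5 × 85 + 1/5 × 47 = 9.2 + 51 + 9.4 = 69.6

Route B (49.56 hours)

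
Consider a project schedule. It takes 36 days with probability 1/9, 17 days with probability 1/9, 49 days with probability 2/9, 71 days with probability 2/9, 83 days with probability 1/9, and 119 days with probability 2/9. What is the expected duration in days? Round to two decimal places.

68.22 days

EV = 1/9 × 36 + 1/9 × 17 + 2/9 × 49 + 2/9 × 71 + 1/9 × 83 + 2/9 × 119 = 4 + 1.8889 + 10.8889 + 15.7778 + 9.2222 + 26.4444 = 68.2222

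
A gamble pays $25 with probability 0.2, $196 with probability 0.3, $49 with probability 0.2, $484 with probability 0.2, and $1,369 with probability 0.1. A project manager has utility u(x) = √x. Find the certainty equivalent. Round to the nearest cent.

$216.09

E[u] = 0.2·√25 + 0.3·√196 + 0.2·√49 + 0.2·√484 + 0.1·√1369 = 0.2·5 + 0.3·14 + 0.2·7 + 0.2·22 + 0.1·37 = 14.7
CE = (14.7)² = 216.09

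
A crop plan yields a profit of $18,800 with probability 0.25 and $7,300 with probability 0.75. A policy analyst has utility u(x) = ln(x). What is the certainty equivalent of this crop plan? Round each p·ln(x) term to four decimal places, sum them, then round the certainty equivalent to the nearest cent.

$9,247.42

E[u] = 0.25·ln(18800) + 0.75·ln(7300) = 2.4604 + 6.6717 = 9.1321
CE = e^9.1321 ≈ 9247.42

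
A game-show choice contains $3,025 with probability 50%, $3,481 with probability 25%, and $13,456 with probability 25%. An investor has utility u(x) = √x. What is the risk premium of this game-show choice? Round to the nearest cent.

E[u] = 0.5·√3025 + 0.25·√3481 + 0.25·√13456 = 0.5·55 + 0.25·59 + 0.25·116 = 71.25
CE = (71.25)² = 5076.5625
Risk premium = EV − CE = 5746.75 − 5076.5625 = 670.1875

$670.19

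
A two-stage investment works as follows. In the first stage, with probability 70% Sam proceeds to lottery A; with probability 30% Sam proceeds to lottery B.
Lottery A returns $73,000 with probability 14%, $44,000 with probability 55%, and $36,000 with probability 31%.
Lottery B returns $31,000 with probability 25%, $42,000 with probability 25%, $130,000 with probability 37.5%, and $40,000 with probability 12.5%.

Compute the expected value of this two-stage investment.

$53,506

EV(A) = 0.14 × 73000 + 0.55 × 44000 + 0.31 × 36000 = 10220 + 24200 + 11160 = 45580
EV(B) = 0.25 × 31000 + 0.25 × 42000 + 0.375 × 130000 + 0.125 × 40000 = 7750 + 10500 + 48750 + 5000 = 72000
Overall = 0.7 × 45580 + 0.3 × 72000 = 31906 + 21600 = 53506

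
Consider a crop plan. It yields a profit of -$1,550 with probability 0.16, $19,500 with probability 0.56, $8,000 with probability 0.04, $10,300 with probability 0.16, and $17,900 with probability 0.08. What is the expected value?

EV = 0.16 × (-1550) + 0.56 × 19500 + 0.04 × 8000 + 0.16 × 10300 + 0.08 × 17900 = -248 + 10920 + 320 + 1648 + 1432 = 14072

$14,072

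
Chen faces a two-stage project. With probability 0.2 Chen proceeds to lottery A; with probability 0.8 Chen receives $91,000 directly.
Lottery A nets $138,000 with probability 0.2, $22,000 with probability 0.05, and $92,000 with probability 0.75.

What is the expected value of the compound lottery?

EV(A) = 0.2 × 138000 + 0.05 × 22000 + 0.75 × 92000 = 27600 + 1100 + 69000 = 97700
Branch B: 91000 (certain)
Overall = 0.2 × 97700 + 0.8 × 91000 = 19540 + 72800 = 92340

$92,340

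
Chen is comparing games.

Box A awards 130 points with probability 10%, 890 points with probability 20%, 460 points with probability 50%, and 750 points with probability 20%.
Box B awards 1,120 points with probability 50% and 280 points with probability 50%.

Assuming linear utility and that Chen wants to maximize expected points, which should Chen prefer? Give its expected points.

Box A = 0.1 × 130 + 0.2 × 890 + 0.5 × 460 + 0.2 × 750 = 13 + 178 + 230 + 150 = 571
Box B = 0.5 × 1120 + 0.5 × 280 = 560 + 140 = 700

Box B (700 points)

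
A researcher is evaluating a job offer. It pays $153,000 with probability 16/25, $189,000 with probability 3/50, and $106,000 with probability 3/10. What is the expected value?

EV = 16/25 × 153000 + 3/50 × 189000 + 3/10 × 106000 = 97920 + 11340 + 31800 = 141060

$141,060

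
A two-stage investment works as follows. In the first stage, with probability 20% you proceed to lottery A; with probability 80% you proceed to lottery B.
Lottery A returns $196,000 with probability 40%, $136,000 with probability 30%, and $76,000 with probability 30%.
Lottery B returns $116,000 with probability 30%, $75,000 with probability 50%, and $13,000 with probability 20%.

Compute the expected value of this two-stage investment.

EV(A) = 0.4 × 196000 + 0.3 × 136000 + 0.3 × 76000 = 78400 + 40800 + 22800 = 142000
EV(B) = 0.3 × 116000 + 0.5 × 75000 + 0.2 × 13000 = 34800 + 37500 + 2600 = 74900
Overall = 0.2 × 142000 + 0.8 × 74900 = 28400 + 59920 = 88320

$88,320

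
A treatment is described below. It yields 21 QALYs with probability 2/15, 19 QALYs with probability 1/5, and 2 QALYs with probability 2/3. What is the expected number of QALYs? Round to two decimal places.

EV = 2/15 × 21 + 1/5 × 19 + 2/3 × 2 = 2.8 + 3.8 + 1.3333 = 7.9333

7.93 QALYs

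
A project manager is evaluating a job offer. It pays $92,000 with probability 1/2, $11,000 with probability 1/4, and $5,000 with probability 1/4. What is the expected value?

EV = 1/2 × 92000 + 1/4 × 11000 + 1/4 × 5000 = 46000 + 2750 + 1250 = 50000

$50,000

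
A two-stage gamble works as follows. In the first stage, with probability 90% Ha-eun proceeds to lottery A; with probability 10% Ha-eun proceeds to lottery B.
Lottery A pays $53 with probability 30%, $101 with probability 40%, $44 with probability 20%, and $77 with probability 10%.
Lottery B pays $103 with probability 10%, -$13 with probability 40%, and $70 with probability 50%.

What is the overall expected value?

$69.53

EV(A) = 0.3 × 53 + 0.4 × 101 + 0.2 × 44 + 0.1 × 77 = 15.9 + 40.4 + 8.8 + 7.7 = 72.8
EV(B) = 0.1 × 103 + 0.4 × (-13) + 0.5 × 70 = 10.3 − 5.2 + 35 = 40.1
Overall = 0.9 × 72.8 + 0.1 × 40.1 = 65.52 + 4.01 = 69.53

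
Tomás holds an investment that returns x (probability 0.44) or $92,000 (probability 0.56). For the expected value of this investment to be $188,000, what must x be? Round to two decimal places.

0.44·x + 0.56·92000 = 188000
0.44·x = 188000 − 51520 = 136480
x = 136480 / 0.44 = 310181.8182

x = $310,181.82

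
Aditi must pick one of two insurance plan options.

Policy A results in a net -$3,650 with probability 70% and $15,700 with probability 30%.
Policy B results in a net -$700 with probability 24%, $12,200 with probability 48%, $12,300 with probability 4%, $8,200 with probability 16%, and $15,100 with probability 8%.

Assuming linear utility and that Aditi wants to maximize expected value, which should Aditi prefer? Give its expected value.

Policy B ($8,700)

Policy A = 0.7 × (-3650) + 0.3 × 15700 = -2555 + 4710 = 2155
Policy B = 0.24 × (-700) + 0.48 × 12200 + 0.04 × 12300 + 0.16 × 8200 + 0.08 × 15100 = -168 + 5856 + 492 + 1312 + 1208 = 8700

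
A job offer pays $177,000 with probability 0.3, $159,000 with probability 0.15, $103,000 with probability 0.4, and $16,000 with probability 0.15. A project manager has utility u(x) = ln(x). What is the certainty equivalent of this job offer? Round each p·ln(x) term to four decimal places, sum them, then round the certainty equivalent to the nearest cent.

E[u] = 0.3·ln(177000) + 0.15·ln(159000) + 0.4·ln(103000) + 0.15·ln(16000) = 3.6252 + 1.7965 + 4.6170 + 1.4521 = 11.4908
CE = e^11.4908 ≈ 97811.75

$97,811.75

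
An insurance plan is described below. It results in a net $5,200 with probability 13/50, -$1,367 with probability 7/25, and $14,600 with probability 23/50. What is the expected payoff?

EV = 13/50 × 5200 + 7/25 × (-1367) + 23/50 × 14600 = 1352 − 382.76 + 6716 = 7685.24

$7,685.24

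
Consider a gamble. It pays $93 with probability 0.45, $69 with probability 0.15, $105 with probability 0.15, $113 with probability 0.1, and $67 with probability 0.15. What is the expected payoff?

EV = 0.45 × 93 + 0.15 × 69 + 0.15 × 105 + 0.1 × 113 + 0.15 × 67 = 41.85 + 10.35 + 15.75 + 11.3 + 10.05 = 89.3

$89.30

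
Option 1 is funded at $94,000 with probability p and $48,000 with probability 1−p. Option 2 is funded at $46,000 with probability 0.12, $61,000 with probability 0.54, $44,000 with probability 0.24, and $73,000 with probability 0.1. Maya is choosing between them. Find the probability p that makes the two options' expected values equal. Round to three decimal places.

EV(Option 2) = 0.12 × 46000 + 0.54 × 61000 + 0.24 × 44000 + 0.1 × 73000 = 5520 + 32940 + 10560 + 7300 = 56320
p·94000 + (1−p)·48000 = 56320
46000p + 48000 = 56320
p = (56320 − 48000) / 46000

p = 0.181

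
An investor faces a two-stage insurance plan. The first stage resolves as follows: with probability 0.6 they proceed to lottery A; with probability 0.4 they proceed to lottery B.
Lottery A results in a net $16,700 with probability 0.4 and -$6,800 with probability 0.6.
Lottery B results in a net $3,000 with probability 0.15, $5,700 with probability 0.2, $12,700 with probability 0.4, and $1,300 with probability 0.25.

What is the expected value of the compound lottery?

$4,358

EV(A) = 0.4 × 16700 + 0.6 × (-6800) = 6680 − 4080 = 2600
EV(B) = 0.15 × 3000 + 0.2 × 5700 + 0.4 × 12700 + 0.25 × 1300 = 450 + 1140 + 5080 + 325 = 6995
Overall = 0.6 × 2600 + 0.4 × 6995 = 1560 + 2798 = 4358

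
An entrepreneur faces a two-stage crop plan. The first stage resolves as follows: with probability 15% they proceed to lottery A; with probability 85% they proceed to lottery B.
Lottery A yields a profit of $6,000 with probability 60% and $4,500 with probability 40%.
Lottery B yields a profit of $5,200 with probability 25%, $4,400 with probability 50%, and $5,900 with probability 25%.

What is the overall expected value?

EV(A) = 0.6 × 6000 + 0.4 × 4500 = 3600 + 1800 = 5400
EV(B) = 0.25 × 5200 + 0.5 × 4400 + 0.25 × 5900 = 1300 + 2200 + 1475 = 4975
Overall = 0.15 × 5400 + 0.85 × 4975 = 810 + 4228.75 = 5038.75

$5,038.75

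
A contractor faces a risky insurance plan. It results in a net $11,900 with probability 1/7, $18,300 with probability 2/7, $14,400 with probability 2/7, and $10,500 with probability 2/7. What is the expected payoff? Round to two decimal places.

$14,042.86

EV = 1/7 × 11900 + 2/7 × 18300 + 2/7 × 14400 + 2/7 × 10500 = 1700 + 5228.5714 + 4114.2857 + 3000 = 14042.8571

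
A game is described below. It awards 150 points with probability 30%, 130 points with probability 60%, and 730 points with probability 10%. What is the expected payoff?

196 points

EV = 0.3 × 150 + 0.6 × 130 + 0.1 × 730 = 45 + 78 + 73 = 196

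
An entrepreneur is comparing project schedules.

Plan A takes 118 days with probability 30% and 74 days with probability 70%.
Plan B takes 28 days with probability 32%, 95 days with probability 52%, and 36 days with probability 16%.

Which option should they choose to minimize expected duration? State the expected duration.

Plan B (64.12 days)

Plan A = 0.3 × 118 + 0.7 × 74 = 35.4 + 51.8 = 87.2
Plan B = 0.32 × 28 + 0.52 × 95 + 0.16 × 36 = 8.96 + 49.4 + 5.76 = 64.12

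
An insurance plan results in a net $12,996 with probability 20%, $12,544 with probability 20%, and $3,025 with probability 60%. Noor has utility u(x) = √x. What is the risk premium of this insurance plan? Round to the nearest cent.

E[u] = 0.2·√12996 + 0.2·√12544 + 0.6·√3025 = 0.2·114 + 0.2·112 + 0.6·55 = 78.2
CE = (78.2)² = 6115.24
Risk premium = EV − CE = 6923 − 6115.24 = 807.76

$807.76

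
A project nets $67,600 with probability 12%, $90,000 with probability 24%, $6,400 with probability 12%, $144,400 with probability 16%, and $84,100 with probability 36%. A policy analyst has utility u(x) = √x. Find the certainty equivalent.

E[u] = 0.12·√67600 + 0.24·√90000 + 0.12·√6400 + 0.16·√144400 + 0.36·√84100 = 0.12·260 + 0.24·300 + 0.12·80 + 0.16·380 + 0.36·290 = 278
CE = (278)² = 77284

$77,284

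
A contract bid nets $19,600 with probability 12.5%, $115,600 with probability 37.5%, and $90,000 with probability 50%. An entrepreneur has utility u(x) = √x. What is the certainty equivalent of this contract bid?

$87,025

E[u] = 0.125·√19600 + 0.375·√115600 + 0.5·√90000 = 0.125·140 + 0.375·340 + 0.5·300 = 295
CE = (295)² = 87025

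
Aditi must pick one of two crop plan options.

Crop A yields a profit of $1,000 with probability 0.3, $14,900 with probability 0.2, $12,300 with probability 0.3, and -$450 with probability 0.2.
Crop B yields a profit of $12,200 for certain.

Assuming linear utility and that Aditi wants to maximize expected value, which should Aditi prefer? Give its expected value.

Crop B ($12,200)

Crop A = 0.3 × 1000 + 0.2 × 14900 + 0.3 × 12300 + 0.2 × (-450) = 300 + 2980 + 3690 − 90 = 6880
Crop B: 12200 (certain)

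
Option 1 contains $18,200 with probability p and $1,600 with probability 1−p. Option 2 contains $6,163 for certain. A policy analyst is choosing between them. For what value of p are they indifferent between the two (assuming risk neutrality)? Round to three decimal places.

p = 0.275

p·18200 + (1−p)·1600 = 6163
16600p + 1600 = 6163
p = (6163 − 1600) / 16600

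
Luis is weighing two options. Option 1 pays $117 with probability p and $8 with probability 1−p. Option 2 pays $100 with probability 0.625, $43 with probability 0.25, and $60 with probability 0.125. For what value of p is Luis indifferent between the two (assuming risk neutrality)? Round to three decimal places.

p = 0.667

EV(Option 2) = 0.625 × 100 + 0.25 × 43 + 0.125 × 60 = 62.5 + 10.75 + 7.5 = 80.75
p·117 + (1−p)·8 = 80.75
109p + 8 = 80.75
p = (80.75 − 8) / 109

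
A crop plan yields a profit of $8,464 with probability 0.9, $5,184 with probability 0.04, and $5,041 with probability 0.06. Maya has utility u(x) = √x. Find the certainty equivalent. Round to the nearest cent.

$8,089.20

E[u] = 0.9·√8464 + 0.04·√5184 + 0.06·√5041 = 0.9·92 + 0.04·72 + 0.06·71 = 89.94
CE = (89.94)² = 8089.2036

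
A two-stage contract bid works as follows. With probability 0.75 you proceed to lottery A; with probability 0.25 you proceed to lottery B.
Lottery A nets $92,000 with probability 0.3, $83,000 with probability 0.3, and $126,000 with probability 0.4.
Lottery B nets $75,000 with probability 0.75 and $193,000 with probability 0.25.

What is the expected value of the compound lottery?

$103,300

EV(A) = 0.3 × 92000 + 0.3 × 83000 + 0.4 × 126000 = 27600 + 24900 + 50400 = 102900
EV(B) = 0.75 × 75000 + 0.25 × 193000 = 56250 + 48250 = 104500
Overall = 0.75 × 102900 + 0.25 × 104500 = 77175 + 26125 = 103300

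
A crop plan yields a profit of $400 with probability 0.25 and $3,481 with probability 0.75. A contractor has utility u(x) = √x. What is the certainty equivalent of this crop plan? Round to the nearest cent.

$2,425.56

E[u] = 0.25·√400 + 0.75·√3481 = 0.25·20 + 0.75·59 = 49.25
CE = (49.25)² = 2425.5625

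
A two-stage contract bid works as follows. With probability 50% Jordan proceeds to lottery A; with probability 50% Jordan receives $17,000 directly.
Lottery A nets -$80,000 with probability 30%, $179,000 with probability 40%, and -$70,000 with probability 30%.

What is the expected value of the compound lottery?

$21,800

EV(A) = 0.3 × (-80000) + 0.4 × 179000 + 0.3 × (-70000) = -24000 + 71600 − 21000 = 26600
Branch B: 17000 (certain)
Overall = 0.5 × 26600 + 0.5 × 17000 = 13300 + 8500 = 21800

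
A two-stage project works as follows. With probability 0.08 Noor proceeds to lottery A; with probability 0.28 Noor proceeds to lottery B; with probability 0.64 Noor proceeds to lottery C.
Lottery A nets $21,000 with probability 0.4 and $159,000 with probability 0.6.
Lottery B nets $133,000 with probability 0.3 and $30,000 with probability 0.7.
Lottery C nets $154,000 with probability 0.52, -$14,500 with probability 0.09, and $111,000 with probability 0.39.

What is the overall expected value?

EV(A) = 0.4 × 21000 + 0.6 × 159000 = 8400 + 95400 = 103800
EV(B) = 0.3 × 133000 + 0.7 × 30000 = 39900 + 21000 = 60900
EV(C) = 0.52 × 154000 + 0.09 × (-14500) + 0.39 × 111000 = 80080 − 1305 + 43290 = 122065
Overall = 0.08 × 103800 + 0.28 × 60900 + 0.64 × 122065 = 8304 + 17052 + 78121.6 = 103477.6

$103,477.60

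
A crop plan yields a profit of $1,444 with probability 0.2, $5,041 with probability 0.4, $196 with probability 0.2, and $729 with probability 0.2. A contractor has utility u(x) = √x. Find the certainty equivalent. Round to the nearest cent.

E[u] = 0.2·√1444 + 0.4·√5041 + 0.2·√196 + 0.2·√729 = 0.2·38 + 0.4·71 + 0.2·14 + 0.2·27 = 44.2
CE = (44.2)² = 1953.64

$1,953.64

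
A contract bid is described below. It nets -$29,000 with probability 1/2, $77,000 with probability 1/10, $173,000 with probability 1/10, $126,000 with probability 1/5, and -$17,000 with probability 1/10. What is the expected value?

EV = 1/2 × (-29000) + 1/10 × 77000 + 1/10 × 173000 + 1/5 × 126000 + 1/10 × (-17000) = -14500 + 7700 + 17300 + 25200 − 1700 = 34000

$34,000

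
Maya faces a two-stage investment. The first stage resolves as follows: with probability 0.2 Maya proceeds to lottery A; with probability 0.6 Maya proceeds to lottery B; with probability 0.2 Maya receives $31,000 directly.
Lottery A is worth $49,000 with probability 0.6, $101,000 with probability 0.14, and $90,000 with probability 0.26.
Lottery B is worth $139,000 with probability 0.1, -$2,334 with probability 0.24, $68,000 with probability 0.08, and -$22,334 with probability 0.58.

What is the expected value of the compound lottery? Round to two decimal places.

EV(A) = 0.6 × 49000 + 0.14 × 101000 + 0.26 × 90000 = 29400 + 14140 + 23400 = 66940
EV(B) = 0.1 × 139000 + 0.24 × (-2334) + 0.08 × 68000 + 0.58 × (-22334) = 13900 − 560.16 + 5440 − 12953.72 = 5826.12
Branch C: 31000 (certain)
Overall = 0.2 × 66940 + 0.6 × 5826.12 + 0.2 × 31000 = 13388 + 3495.672 + 6200 = 23083.672

$23,083.67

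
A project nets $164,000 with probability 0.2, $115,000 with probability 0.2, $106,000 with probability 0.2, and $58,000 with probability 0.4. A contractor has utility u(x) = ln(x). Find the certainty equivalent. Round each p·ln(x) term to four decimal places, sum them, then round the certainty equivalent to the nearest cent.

$92,364.69

E[u] = 0.2·ln(164000) + 0.2·ln(115000) + 0.2·ln(106000) + 0.4·ln(58000) = 2.4015 + 2.3305 + 2.3142 + 4.3873 = 11.4335
CE = e^11.4335 ≈ 92364.69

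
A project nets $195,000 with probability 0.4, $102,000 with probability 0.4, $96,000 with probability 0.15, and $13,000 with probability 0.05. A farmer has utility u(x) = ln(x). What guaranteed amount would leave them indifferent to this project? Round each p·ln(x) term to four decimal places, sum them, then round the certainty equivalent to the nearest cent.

$118,160.60

E[u] = 0.4·ln(195000) + 0.4·ln(102000) + 0.15·ln(96000) + 0.05·ln(13000) = 4.8723 + 4.6131 + 1.7208 + 0.4736 = 11.6798
CE = e^11.6798 ≈ 118160.60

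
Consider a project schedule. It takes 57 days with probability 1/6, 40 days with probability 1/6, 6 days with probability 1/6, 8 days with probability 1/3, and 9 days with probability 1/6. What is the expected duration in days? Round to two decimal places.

EV = 1/6 × 57 + 1/6 × 40 + 1/6 × 6 + 1/3 × 8 + 1/6 × 9 = 9.5 + 6.6667 + 1 + 2.6667 + 1.5 = 21.3333

21.33 days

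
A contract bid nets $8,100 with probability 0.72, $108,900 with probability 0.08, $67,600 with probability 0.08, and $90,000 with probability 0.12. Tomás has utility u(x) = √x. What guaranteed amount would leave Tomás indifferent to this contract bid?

$21,904

E[u] = 0.72·√8100 + 0.08·√108900 + 0.08·√67600 + 0.12·√90000 = 0.72·90 + 0.08·330 + 0.08·260 + 0.12·300 = 148
CE = (148)² = 21904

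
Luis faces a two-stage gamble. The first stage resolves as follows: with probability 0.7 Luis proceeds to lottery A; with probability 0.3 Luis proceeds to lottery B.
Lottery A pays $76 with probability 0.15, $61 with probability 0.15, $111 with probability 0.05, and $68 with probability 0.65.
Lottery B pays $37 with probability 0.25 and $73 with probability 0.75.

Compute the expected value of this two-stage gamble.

$68.41

EV(A) = 0.15 × 76 + 0.15 × 61 + 0.05 × 111 + 0.65 × 68 = 11.4 + 9.15 + 5.55 + 44.2 = 70.3
EV(B) = 0.25 × 37 + 0.75 × 73 = 9.25 + 54.75 = 64
Overall = 0.7 × 70.3 + 0.3 × 64 = 49.21 + 19.2 = 68.41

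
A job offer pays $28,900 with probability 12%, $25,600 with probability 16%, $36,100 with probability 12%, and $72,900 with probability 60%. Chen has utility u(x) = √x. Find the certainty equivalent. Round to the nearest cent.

$53,268.64

E[u] = 0.12·√28900 + 0.16·√25600 + 0.12·√36100 + 0.6·√72900 = 0.12·170 + 0.16·160 + 0.12·190 + 0.6·270 = 230.8
CE = (230.8)² = 53268.64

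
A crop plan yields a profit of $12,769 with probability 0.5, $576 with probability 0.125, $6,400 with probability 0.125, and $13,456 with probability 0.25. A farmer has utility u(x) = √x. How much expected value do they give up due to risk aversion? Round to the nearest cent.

E[u] = 0.5·√12769 + 0.125·√576 + 0.125·√6400 + 0.25·√13456 = 0.5·113 + 0.125·24 + 0.125·80 + 0.25·116 = 98.5
CE = (98.5)² = 9702.25
Risk premium = EV − CE = 10620.5 − 9702.25 = 918.25

$918.25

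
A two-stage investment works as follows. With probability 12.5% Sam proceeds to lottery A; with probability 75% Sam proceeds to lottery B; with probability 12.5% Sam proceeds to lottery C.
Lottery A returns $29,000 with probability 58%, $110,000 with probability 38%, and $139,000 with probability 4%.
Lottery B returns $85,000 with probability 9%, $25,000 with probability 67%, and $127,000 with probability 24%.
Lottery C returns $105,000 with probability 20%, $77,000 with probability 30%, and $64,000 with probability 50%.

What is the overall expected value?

$58,695

EV(A) = 0.58 × 29000 + 0.38 × 110000 + 0.04 × 139000 = 16820 + 41800 + 5560 = 64180
EV(B) = 0.09 × 85000 + 0.67 × 25000 + 0.24 × 127000 = 7650 + 16750 + 30480 = 54880
EV(C) = 0.2 × 105000 + 0.3 × 77000 + 0.5 × 64000 = 21000 + 23100 + 32000 = 76100
Overall = 0.125 × 64180 + 0.75 × 54880 + 0.125 × 76100 = 8022.5 + 41160 + 9512.5 = 58695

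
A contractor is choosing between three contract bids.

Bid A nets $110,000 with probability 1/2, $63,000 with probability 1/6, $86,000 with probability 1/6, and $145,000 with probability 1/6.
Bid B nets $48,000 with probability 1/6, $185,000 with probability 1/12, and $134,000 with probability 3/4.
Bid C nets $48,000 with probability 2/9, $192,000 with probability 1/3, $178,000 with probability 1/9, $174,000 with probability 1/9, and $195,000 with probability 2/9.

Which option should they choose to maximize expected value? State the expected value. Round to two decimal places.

Bid C ($157,111.11)

Bid A = 1/2 × 110000 + 1/6 × 63000 + 1/6 × 86000 + 1/6 × 145000 = 55000 + 10500 + 14333.3333 + 24166.6667 = 104000
Bid B = 1/6 × 48000 + 1/12 × 185000 + 3/4 × 134000 = 8000 + 15416.6667 + 100500 = 123916.6667
Bid C = 2/9 × 48000 + 1/3 × 192000 + 1/9 × 178000 + 1/9 × 174000 + 2/9 × 195000 = 10666.6667 + 64000 + 19777.7778 + 19333.3333 + 43333.3333 = 157111.1111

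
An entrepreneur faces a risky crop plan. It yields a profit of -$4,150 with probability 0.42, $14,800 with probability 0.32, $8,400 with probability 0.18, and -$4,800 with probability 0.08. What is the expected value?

$4,121

EV = 0.42 × (-4150) + 0.32 × 14800 + 0.18 × 8400 + 0.08 × (-4800) = -1743 + 4736 + 1512 − 384 = 4121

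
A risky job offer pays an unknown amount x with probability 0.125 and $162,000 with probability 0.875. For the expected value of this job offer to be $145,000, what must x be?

x = $26,000

0.125·x + 0.875·162000 = 145000
0.125·x = 145000 − 141750 = 3250
x = 3250 / 0.125 = 26000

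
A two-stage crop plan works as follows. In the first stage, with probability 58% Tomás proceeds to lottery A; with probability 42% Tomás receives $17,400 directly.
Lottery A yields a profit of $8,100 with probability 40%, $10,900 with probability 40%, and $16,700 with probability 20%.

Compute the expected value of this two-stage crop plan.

$13,653.20

EV(A) = 0.4 × 8100 + 0.4 × 10900 + 0.2 × 16700 = 3240 + 4360 + 3340 = 10940
Branch B: 17400 (certain)
Overall = 0.58 × 10940 + 0.42 × 17400 = 6345.2 + 7308 = 13653.2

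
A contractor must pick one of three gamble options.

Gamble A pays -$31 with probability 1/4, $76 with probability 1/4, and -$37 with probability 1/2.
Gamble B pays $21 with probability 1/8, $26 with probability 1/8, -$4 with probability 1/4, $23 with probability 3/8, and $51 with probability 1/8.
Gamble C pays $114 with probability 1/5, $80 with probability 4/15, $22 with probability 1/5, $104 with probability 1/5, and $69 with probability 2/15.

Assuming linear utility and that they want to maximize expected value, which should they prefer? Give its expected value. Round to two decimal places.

Gamble A = 1/4 × (-31) + 1/4 × 76 + 1/2 × (-37) = -7.75 + 19 − 18.5 = -7.25
Gamble B = 1/8 × 21 + 1/8 × 26 + 1/4 × (-4) + 3/8 × 23 + 1/8 × 51 = 2.625 + 3.25 − 1 + 8.625 + 6.375 = 19.875
Gamble C = 1/5 × 114 + 4/15 × 80 + 1/5 × 22 + 1/5 × 104 + 2/15 × 69 = 22.8 + 21.3333 + 4.4 + 20.8 + 9.2 = 78.5333

Gamble C ($78.53)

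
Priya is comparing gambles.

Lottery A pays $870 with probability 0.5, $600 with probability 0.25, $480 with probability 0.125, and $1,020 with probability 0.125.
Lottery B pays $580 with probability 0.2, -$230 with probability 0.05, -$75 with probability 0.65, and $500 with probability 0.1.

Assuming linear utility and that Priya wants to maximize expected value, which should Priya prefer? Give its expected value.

Lottery A = 0.5 × 870 + 0.25 × 600 + 0.125 × 480 + 0.125 × 1020 = 435 + 150 + 60 + 127.5 = 772.5
Lottery B = 0.2 × 580 + 0.05 × (-230) + 0.65 × (-75) + 0.1 × 500 = 116 − 11.5 − 48.75 + 50 = 105.75

Lottery A ($772.50)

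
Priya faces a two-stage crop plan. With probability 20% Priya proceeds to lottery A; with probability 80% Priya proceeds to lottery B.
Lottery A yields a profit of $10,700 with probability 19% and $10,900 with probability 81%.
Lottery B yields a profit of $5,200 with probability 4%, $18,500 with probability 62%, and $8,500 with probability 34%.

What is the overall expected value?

$13,826.80

EV(A) = 0.19 × 10700 + 0.81 × 10900 = 2033 + 8829 = 10862
EV(B) = 0.04 × 5200 + 0.62 × 18500 + 0.34 × 8500 = 208 + 11470 + 2890 = 14568
Overall = 0.2 × 10862 + 0.8 × 14568 = 2172.4 + 11654.4 = 13826.8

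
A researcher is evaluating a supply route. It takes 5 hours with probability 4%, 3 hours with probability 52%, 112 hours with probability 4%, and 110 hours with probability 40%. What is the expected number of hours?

50.24 hours

EV = 0.04 × 5 + 0.52 × 3 + 0.04 × 112 + 0.4 × 110 = 0.2 + 1.56 + 4.48 + 44 = 50.24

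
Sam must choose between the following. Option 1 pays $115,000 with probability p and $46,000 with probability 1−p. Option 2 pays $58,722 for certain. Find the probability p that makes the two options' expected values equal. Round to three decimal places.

p·115000 + (1−p)·46000 = 58722
69000p + 46000 = 58722
p = (58722 − 46000) / 69000

p = 0.184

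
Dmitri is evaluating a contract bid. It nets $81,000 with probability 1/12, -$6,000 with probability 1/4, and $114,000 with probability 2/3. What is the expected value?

$81,250

EV = 1/12 × 81000 + 1/4 × (-6000) + 2/3 × 114000 = 6750 − 1500 + 76000 = 81250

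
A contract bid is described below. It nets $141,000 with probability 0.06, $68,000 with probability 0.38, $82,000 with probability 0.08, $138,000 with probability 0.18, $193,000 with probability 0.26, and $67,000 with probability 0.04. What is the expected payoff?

$118,560

EV = 0.06 × 141000 + 0.38 × 68000 + 0.08 × 82000 + 0.18 × 138000 + 0.26 × 193000 + 0.04 × 67000 = 8460 + 25840 + 6560 + 24840 + 50180 + 2680 = 118560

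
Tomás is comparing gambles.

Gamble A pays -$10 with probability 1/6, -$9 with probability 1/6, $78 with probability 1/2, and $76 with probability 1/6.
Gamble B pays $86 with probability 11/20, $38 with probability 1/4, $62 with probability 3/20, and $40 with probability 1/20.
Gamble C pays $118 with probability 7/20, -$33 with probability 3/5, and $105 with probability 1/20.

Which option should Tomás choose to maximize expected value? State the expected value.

Gamble A = 1/6 × (-10) + 1/6 × (-9) + 1/2 × 78 + 1/6 × 76 = -1.6667 − 1.5 + 39 + 12.6667 = 48.5
Gamble B = 11/20 × 86 + 1/4 × 38 + 3/20 × 62 + 1/20 × 40 = 47.3 + 9.5 + 9.3 + 2 = 68.1
Gamble C = 7/20 × 118 + 3/5 × (-33) + 1/20 × 105 = 41.3 − 19.8 + 5.25 = 26.75

Gamble B ($68.10)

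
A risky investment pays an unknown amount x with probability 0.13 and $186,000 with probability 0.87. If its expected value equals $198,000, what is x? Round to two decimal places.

x = $278,307.69

0.13·x + 0.87·186000 = 198000
0.13·x = 198000 − 161820 = 36180
x = 36180 / 0.13 = 278307.6923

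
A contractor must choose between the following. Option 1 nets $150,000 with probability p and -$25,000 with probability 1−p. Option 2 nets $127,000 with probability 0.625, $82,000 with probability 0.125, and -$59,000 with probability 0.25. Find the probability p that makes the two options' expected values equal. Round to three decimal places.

p = 0.571

EV(Option 2) = 0.625 × 127000 + 0.125 × 82000 + 0.25 × (-59000) = 79375 + 10250 − 14750 = 74875
p·150000 + (1−p)·(-25000) = 74875
175000p − 25000 = 74875
p = (74875 + 25000) / 175000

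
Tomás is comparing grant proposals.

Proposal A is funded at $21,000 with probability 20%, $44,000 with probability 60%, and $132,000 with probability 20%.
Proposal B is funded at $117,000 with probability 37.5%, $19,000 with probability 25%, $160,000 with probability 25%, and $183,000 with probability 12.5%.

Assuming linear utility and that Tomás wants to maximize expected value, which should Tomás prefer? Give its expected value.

Proposal B ($111,500)

Proposal A = 0.2 × 21000 + 0.6 × 44000 + 0.2 × 132000 = 4200 + 26400 + 26400 = 57000
Proposal B = 0.375 × 117000 + 0.25 × 19000 + 0.25 × 160000 + 0.125 × 183000 = 43875 + 4750 + 40000 + 22875 = 111500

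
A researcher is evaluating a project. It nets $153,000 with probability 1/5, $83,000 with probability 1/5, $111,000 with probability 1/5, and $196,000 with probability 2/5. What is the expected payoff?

EV = 1/5 × 153000 + 1/5 × 83000 + 1/5 × 111000 + 2/5 × 196000 = 30600 + 16600 + 22200 + 78400 = 147800

$147,800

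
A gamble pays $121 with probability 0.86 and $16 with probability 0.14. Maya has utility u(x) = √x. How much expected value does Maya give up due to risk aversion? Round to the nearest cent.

E[u] = 0.86·√121 + 0.14·√16 = 0.86·11 + 0.14·4 = 10.02
CE = (10.02)² = 100.4004
Risk premium = EV − CE = 106.3 − 100.4004 = 5.8996

$5.90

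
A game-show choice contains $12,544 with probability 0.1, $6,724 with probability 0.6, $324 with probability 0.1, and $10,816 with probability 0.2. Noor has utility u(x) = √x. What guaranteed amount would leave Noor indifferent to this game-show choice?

$6,889

E[u] = 0.1·√12544 + 0.6·√6724 + 0.1·√324 + 0.2·√10816 = 0.1·112 + 0.6·82 + 0.1·18 + 0.2·104 = 83
CE = (83)² = 6889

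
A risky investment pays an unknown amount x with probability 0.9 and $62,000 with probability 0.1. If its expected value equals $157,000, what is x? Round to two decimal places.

0.9·x + 0.1·62000 = 157000
0.9·x = 157000 − 6200 = 150800
x = 150800 / 0.9 = 167555.5556

x = $167,555.56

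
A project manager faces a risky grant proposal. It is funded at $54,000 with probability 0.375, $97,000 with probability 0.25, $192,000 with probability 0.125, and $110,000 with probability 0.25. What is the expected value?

$96,000

EV = 0.375 × 54000 + 0.25 × 97000 + 0.125 × 192000 + 0.25 × 110000 = 20250 + 24250 + 24000 + 27500 = 96000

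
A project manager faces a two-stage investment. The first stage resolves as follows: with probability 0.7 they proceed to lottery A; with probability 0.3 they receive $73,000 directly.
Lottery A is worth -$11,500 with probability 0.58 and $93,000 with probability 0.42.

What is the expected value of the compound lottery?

$44,573

EV(A) = 0.58 × (-11500) + 0.42 × 93000 = -6670 + 39060 = 32390
Branch B: 73000 (certain)
Overall = 0.7 × 32390 + 0.3 × 73000 = 22673 + 21900 = 44573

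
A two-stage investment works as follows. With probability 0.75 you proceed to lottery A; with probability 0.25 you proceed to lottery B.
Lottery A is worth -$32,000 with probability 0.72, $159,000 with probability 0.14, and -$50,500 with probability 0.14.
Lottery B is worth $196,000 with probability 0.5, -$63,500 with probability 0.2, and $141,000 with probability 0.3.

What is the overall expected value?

$26,012.50

EV(A) = 0.72 × (-32000) + 0.14 × 159000 + 0.14 × (-50500) = -23040 + 22260 − 7070 = -7850
EV(B) = 0.5 × 196000 + 0.2 × (-63500) + 0.3 × 141000 = 98000 − 12700 + 42300 = 127600
Overall = 0.75 × (-7850) + 0.25 × 127600 = -5887.5 + 31900 = 26012.5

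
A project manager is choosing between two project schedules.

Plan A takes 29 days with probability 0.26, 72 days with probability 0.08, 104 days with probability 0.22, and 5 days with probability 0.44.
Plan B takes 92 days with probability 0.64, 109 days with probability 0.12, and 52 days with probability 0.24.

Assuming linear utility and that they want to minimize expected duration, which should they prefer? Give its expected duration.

Plan A = 0.26 × 29 + 0.08 × 72 + 0.22 × 104 + 0.44 × 5 = 7.54 + 5.76 + 22.88 + 2.2 = 38.38
Plan B = 0.64 × 92 + 0.12 × 109 + 0.24 × 52 = 58.88 + 13.08 + 12.48 = 84.44

Plan A (38.38 days)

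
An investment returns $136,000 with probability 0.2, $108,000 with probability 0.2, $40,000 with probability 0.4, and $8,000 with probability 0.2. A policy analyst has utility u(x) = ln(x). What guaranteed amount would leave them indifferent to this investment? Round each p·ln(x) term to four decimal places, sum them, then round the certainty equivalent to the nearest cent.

E[u] = 0.2·ln(136000) + 0.2·ln(108000) + 0.4·ln(40000) + 0.2·ln(8000) = 2.3641 + 2.3180 + 4.2387 + 1.7974 = 10.7182
CE = e^10.7182 ≈ 45170.52

$45,170.52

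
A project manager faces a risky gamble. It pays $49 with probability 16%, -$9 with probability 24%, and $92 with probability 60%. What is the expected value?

$60.88

EV = 0.16 × 49 + 0.24 × (-9) + 0.6 × 92 = 7.84 − 2.16 + 55.2 = 60.88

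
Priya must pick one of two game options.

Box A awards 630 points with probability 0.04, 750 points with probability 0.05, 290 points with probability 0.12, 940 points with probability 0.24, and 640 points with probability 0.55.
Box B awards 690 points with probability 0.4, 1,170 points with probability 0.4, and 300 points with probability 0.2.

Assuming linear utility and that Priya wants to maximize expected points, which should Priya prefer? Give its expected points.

Box A = 0.04 × 630 + 0.05 × 750 + 0.12 × 290 + 0.24 × 940 + 0.55 × 640 = 25.2 + 37.5 + 34.8 + 225.6 + 352 = 675.1
Box B = 0.4 × 690 + 0.4 × 1170 + 0.2 × 300 = 276 + 468 + 60 = 804

Box B (804 points)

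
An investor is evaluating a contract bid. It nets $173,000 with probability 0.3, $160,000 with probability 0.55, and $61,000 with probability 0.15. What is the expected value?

EV = 0.3 × 173000 + 0.55 × 160000 + 0.15 × 61000 = 51900 + 88000 + 9150 = 149050

$149,050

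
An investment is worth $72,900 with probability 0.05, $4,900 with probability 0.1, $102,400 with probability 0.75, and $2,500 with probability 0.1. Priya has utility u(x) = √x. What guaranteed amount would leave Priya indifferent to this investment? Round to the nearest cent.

$70,490.25

E[u] = 0.05·√72900 + 0.1·√4900 + 0.75·√102400 + 0.1·√2500 = 0.05·270 + 0.1·70 + 0.75·320 + 0.1·50 = 265.5
CE = (265.5)² = 70490.25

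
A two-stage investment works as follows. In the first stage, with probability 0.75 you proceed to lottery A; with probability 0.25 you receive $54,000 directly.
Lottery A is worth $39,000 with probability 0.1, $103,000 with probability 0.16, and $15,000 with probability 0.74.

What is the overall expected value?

$37,110

EV(A) = 0.1 × 39000 + 0.16 × 103000 + 0.74 × 15000 = 3900 + 16480 + 11100 = 31480
Branch B: 54000 (certain)
Overall = 0.75 × 31480 + 0.25 × 54000 = 23610 + 13500 = 37110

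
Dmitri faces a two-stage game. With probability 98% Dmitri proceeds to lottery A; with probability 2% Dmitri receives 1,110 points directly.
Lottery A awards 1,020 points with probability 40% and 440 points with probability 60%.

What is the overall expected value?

680.76 points

EV(A) = 0.4 × 1020 + 0.6 × 440 = 408 + 264 = 672
Branch B: 1110 (certain)
Overall = 0.98 × 672 + 0.02 × 1110 = 658.56 + 22.2 = 680.76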